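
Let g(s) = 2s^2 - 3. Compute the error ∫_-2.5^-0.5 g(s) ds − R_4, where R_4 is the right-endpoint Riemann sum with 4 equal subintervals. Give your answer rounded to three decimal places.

Exact integral: ∫_-2.5^-0.5 g(s) ds ≈ 4.33333.
R_4 = 1.5.
Error ≈ 4.33333 − 1.5 ≈ 2.833.

2.833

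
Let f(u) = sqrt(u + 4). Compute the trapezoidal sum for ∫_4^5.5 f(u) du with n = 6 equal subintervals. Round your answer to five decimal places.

4.43562

Δu = (5.5 − 4)/6 = 0.25.
f(4) ≈ 2.82843, f(4.25) ≈ 2.87228, f(4.5) ≈ 2.91548, f(4.75) ≈ 2.95804, f(5) ≈ 3.00000, f(5.25) ≈ 3.04138, f(5.5) ≈ 3.08221.
T_6 = (Δu/2)·[f(u_0) + 2f(u_1) + ... + 2f(u_{5}) + f(u_6)].
Sum ≈ 4.43562.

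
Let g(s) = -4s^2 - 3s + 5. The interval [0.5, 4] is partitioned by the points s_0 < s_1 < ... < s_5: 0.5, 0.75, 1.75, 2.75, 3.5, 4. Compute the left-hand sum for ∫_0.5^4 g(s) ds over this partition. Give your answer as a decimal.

-63.75

Subinterval widths: 0.25, 1, 1, 0.75, 0.5.
Left endpoints: 0.5, 0.75, 1.75, 2.75, 3.5.
g(0.5) = 2.5, g(0.75) = 0.5, g(1.75) = -12.5, g(2.75) = -33.5, g(3.5) = -54.5.
Sum = Σ Δs_i · g(s_i).
Sum = -63.75.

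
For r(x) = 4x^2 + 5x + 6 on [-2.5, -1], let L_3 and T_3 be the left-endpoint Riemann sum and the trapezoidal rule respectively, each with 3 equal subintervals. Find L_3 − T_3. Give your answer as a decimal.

L_3 = 19.
T_3 = 15.625.
L_3 − T_3 = 3.375.

3.375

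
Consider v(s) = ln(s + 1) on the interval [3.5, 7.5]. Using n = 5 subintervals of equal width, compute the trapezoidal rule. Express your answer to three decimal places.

7.417

Δs = (7.5 − 3.5)/5 = 0.8.
v(3.5) ≈ 1.504, v(4.3) ≈ 1.668, v(5.1) ≈ 1.808, v(5.9) ≈ 1.932, v(6.7) ≈ 2.041, v(7.5) ≈ 2.140.
T_5 = (Δs/2)·[v(s_0) + 2v(s_1) + ... + 2v(s_{4}) + v(s_5)].
Sum ≈ 7.417.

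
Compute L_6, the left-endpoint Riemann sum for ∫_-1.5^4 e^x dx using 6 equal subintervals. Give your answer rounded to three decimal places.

Δx = (4 − (-1.5))/6 = 11/12.
Left endpoints: -1.5, -7/12, 1/3, 1.25, 13/6, 37/12.
f(-1.5) ≈ 0.223, f(-7/12) ≈ 0.558, f(1/3) ≈ 1.396, f(1.25) ≈ 3.490, f(13/6) ≈ 8.729, f(37/12) ≈ 21.831.
Sum = Δx · [f(-1.5) + f(-7/12) + f(1/3) + ...].
Sum ≈ 33.208.

33.208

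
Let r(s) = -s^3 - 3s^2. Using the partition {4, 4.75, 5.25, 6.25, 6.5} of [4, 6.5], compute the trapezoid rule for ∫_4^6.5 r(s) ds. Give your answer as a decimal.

Subinterval widths: 0.75, 0.5, 1, 0.25.
r(4) = -112, r(4.75) = -174.859375, r(5.25) = -227.390625, r(6.25) = -361.328125, r(6.5) = -401.375.
On each subinterval the trapezoid contributes (Δs_i/2)·[r(s_{i-1}) + r(s_i)].
Sum = -597.83203125.

-597.83203125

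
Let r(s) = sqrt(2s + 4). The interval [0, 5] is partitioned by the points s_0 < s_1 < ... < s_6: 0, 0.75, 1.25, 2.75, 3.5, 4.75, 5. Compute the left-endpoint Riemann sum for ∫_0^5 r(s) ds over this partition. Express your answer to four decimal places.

13.8729

Subinterval widths: 0.75, 0.5, 1.5, 0.75, 1.25, 0.25.
Left endpoints: 0, 0.75, 1.25, 2.75, 3.5, 4.75.
r(0) ≈ 2.0000, r(0.75) ≈ 2.3452, r(1.25) ≈ 2.5495, r(2.75) ≈ 3.0822, r(3.5) ≈ 3.3166, r(4.75) ≈ 3.6742.
Sum = Σ Δs_i · r(s_i).
Sum ≈ 13.8729.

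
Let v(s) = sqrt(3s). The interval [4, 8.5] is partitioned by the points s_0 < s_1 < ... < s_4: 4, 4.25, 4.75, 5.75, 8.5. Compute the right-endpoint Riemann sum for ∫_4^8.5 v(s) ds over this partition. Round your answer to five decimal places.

Subinterval widths: 0.25, 0.5, 1, 2.75.
Right endpoints: 4.25, 4.75, 5.75, 8.5.
v(4.25) ≈ 3.57071, v(4.75) ≈ 3.77492, v(5.75) ≈ 4.15331, v(8.5) ≈ 5.04975.
Sum = Σ Δs_i · v(s_i).
Sum ≈ 20.82027.

20.82027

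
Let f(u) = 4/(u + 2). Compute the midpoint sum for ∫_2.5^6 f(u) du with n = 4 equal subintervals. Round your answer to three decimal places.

2.297

Δu = (6 − 2.5)/4 = 0.875.
Midpoints: 2.9375, 3.8125, 4.6875, 5.5625.
f(2.9375) = 64/79, f(3.8125) = 64/93, f(4.6875) = 64/107, f(5.5625) = 64/121.
Sum = Δu · [f(2.9375) + f(3.8125) + f(4.6875) + f(5.5625)].
Sum ≈ 2.297.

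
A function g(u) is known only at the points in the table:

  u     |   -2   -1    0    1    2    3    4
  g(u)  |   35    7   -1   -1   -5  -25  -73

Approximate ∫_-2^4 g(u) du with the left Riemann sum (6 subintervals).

10

Δu = 1.
Sum = 1·[35 + 7 + (-1) + (-1) + (-5) + (-25)] = 10.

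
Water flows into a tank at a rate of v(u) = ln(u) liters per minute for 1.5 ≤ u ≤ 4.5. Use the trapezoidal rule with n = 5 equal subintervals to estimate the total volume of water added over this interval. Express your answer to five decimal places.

Δu = (4.5 − 1.5)/5 = 0.6.
v(1.5) ≈ 0.40547, v(2.1) ≈ 0.74194, v(2.7) ≈ 0.99325, v(3.3) ≈ 1.19392, v(3.9) ≈ 1.36098, v(4.5) ≈ 1.50408.
T_5 = (Δu/2)·[v(u_0) + 2v(u_1) + ... + 2v(u_{4}) + v(u_5)].
Sum ≈ 3.14692.

3.14692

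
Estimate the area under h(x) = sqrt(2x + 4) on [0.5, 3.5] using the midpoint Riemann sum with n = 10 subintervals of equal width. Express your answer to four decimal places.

Δx = (3.5 − 0.5)/10 = 0.3.
Midpoints: 0.65, 0.95, 1.25, 1.55, 1.85, 2.15, 2.45, 2.75, 3.05, 3.35.
h(0.65) ≈ 2.3022, h(0.95) ≈ 2.4290, h(1.25) ≈ 2.5495, h(1.55) ≈ 2.6646, h(1.85) ≈ 2.7749, h(2.15) ≈ 2.8810, h(2.45) ≈ 2.9833, h(2.75) ≈ 3.0822, h(3.05) ≈ 3.1780, h(3.35) ≈ 3.2711.
Sum = Δx · [h(0.65) + h(0.95) + h(1.25) + ...].
Sum ≈ 8.4347.

8.4347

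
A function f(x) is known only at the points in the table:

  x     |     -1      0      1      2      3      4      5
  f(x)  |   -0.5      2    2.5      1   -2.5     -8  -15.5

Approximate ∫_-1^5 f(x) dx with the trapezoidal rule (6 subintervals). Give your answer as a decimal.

-13

Δx = 1.
T_6 = (1/2)·[(-0.5) + 2·2 + 2·2.5 + 2·1 + 2·(-2.5) + 2·(-8) + (-15.5)] = -13.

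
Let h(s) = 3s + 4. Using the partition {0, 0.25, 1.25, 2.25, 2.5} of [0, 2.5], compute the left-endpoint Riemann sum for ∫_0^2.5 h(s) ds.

Subinterval widths: 0.25, 1, 1, 0.25.
Left endpoints: 0, 0.25, 1.25, 2.25.
h(0) = 4, h(0.25) = 4.75, h(1.25) = 7.75, h(2.25) = 10.75.
Sum = Σ Δs_i · h(s_i).
Sum = 16.1875.

16.1875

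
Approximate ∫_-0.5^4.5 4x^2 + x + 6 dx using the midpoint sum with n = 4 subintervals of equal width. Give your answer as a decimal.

Δx = (4.5 − (-0.5))/4 = 1.25.
Midpoints: 0.125, 1.375, 2.625, 3.875.
f(0.125) = 6.1875, f(1.375) = 14.9375, f(2.625) = 36.1875, f(3.875) = 69.9375.
Sum = Δx · [f(0.125) + f(1.375) + f(2.625) + f(3.875)].
Sum = 159.0625.

159.0625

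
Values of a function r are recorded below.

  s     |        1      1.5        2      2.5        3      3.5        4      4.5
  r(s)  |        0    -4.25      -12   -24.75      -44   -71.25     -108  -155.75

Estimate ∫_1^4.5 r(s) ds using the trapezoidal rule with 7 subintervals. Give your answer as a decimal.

Δs = 0.5.
T_7 = (0.5/2)·[0 + 2·(-4.25) + 2·(-12) + 2·(-24.75) + 2·(-44) + 2·(-71.25) + 2·(-108) + (-155.75)] = -171.0625.

-171.0625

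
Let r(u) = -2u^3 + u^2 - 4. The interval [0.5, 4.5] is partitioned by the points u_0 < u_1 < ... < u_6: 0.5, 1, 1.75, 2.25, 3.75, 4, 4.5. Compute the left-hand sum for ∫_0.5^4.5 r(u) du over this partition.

-126.0078125

Subinterval widths: 0.5, 0.75, 0.5, 1.5, 0.25, 0.5.
Left endpoints: 0.5, 1, 1.75, 2.25, 3.75, 4.
r(0.5) = -4, r(1) = -5, r(1.75) = -11.65625, r(2.25) = -21.71875, r(3.75) = -95.40625, r(4) = -116.
Sum = Σ Δu_i · r(u_i).
Sum = -126.0078125.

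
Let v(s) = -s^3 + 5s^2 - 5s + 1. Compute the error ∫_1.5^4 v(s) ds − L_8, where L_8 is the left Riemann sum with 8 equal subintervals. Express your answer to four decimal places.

-0.5514

Exact integral: ∫_1.5^4 v(s) ds ≈ 6.432292.
L_8 ≈ 6.983643.
Error ≈ 6.432292 − 6.983643 ≈ -0.5514.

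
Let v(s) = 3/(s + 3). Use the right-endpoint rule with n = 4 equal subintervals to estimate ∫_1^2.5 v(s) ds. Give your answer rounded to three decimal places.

Δs = (2.5 − 1)/4 = 0.375.
Right endpoints: 1.375, 1.75, 2.125, 2.5.
v(1.375) = 24/35, v(1.75) = 12/19, v(2.125) = 24/41, v(2.5) = 6/11.
Sum = Δs · [v(1.375) + v(1.75) + v(2.125) + v(2.5)].
Sum ≈ 0.918.

0.918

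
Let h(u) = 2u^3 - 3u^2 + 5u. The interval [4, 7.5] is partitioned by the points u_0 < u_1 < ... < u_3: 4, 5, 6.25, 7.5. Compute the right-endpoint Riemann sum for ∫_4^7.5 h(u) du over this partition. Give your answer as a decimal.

1593.5546875

Subinterval widths: 1, 1.25, 1.25.
Right endpoints: 5, 6.25, 7.5.
h(5) = 200, h(6.25) = 402.34375, h(7.5) = 712.5.
Sum = Σ Δu_i · h(u_i).
Sum = 1593.5546875.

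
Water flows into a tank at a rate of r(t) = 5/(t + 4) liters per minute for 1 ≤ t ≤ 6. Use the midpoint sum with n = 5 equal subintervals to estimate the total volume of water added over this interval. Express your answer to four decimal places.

Δt = (6 − 1)/5 = 1.
Midpoints: 1.5, 2.5, 3.5, 4.5, 5.5.
r(1.5) = 10/11, r(2.5) = 10/13, r(3.5) = 2/3, r(4.5) = 10/17, r(5.5) = 10/19.
Sum = Δt · [r(1.5) + r(2.5) + r(3.5) + r(4.5) + r(5.5)].
Sum ≈ 3.4595.

3.4595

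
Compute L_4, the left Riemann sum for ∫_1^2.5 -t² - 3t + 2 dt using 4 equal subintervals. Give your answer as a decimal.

Δt = (2.5 − 1)/4 = 0.375.
Left endpoints: 1, 1.375, 1.75, 2.125.
f(1) = -2, f(1.375) = -4.015625, f(1.75) = -6.3125, f(2.125) = -8.890625.
Sum = Δt · [f(1) + f(1.375) + f(1.75) + f(2.125)].
Sum = -7.95703125.

-7.95703125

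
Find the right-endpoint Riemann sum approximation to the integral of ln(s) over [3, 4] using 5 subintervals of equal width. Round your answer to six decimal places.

Δs = (4 − 3)/5 = 0.2.
Right endpoints: 3.2, 3.4, 3.6, 3.8, 4.
f(3.2) ≈ 1.163151, f(3.4) ≈ 1.223775, f(3.6) ≈ 1.280934, f(3.8) ≈ 1.335001, f(4) ≈ 1.386294.
Sum = Δs · [f(3.2) + f(3.4) + f(3.6) + f(3.8) + f(4)].
Sum ≈ 1.277831.

1.277831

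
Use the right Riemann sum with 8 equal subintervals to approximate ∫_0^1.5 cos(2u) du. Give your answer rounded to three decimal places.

-0.117

Δu = (1.5 − 0)/8 = 0.1875.
Right endpoints: 0.1875, 0.375, 0.5625, 0.75, 0.9375, 1.125, 1.3125, 1.5.
f(0.1875) ≈ 0.931, f(0.375) ≈ 0.732, f(0.5625) ≈ 0.431, f(0.75) ≈ 0.071, f(0.9375) ≈ -0.300, f(1.125) ≈ -0.628, f(1.3125) ≈ -0.870, f(1.5) ≈ -0.990.
Sum = Δu · [f(0.1875) + f(0.375) + f(0.5625) + ...].
Sum ≈ -0.117.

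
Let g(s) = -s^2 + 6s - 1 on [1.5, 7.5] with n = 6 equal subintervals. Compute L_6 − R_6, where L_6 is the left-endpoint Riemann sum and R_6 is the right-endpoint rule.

18

L_6 = 24.5.
R_6 = 6.5.
L_6 − R_6 = 18.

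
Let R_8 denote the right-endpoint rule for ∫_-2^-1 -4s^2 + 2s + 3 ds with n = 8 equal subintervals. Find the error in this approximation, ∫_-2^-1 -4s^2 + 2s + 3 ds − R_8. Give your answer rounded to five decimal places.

-0.86458

Exact integral: ∫_-2^-1 f(s) ds ≈ -9.3333333.
R_8 = -8.46875.
Error ≈ -9.3333333 − (-8.46875) ≈ -0.86458.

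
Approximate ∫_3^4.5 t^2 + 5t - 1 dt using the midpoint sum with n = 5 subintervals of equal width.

Δt = (4.5 − 3)/5 = 0.3.
Midpoints: 3.15, 3.45, 3.75, 4.05, 4.35.
f(3.15) = 24.6725, f(3.45) = 28.1525, f(3.75) = 31.8125, f(4.05) = 35.6525, f(4.35) = 39.6725.
Sum = Δt · [f(3.15) + f(3.45) + f(3.75) + f(4.05) + f(4.35)].
Sum = 47.98875.

47.98875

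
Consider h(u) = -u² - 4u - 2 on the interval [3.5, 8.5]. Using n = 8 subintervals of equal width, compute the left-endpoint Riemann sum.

-295.7421875

Δu = (8.5 − 3.5)/8 = 0.625.
Left endpoints: 3.5, 4.125, 4.75, 5.375, 6, 6.625, 7.25, 7.875.
h(3.5) = -28.25, h(4.125) = -35.515625, h(4.75) = -43.5625, h(5.375) = -52.390625, h(6) = -62, h(6.625) = -72.390625, h(7.25) = -83.5625, h(7.875) = -95.515625.
Sum = Δu · [h(3.5) + h(4.125) + h(4.75) + ...].
Sum = -295.7421875.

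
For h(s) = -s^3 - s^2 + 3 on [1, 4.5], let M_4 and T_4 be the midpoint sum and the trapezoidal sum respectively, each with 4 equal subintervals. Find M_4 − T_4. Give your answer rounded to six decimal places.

M_4 ≈ -119.74169922.
T_4 ≈ -125.93847656.
M_4 − T_4 ≈ 6.196777.

6.196777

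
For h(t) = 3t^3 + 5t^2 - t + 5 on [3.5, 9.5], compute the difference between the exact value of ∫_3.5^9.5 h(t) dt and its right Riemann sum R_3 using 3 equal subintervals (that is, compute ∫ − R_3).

-3081.5

Exact integral: ∫_3.5^9.5 h(t) dt = 7344.75.
R_3 = 10426.25.
Error = 7344.75 − 10426.25 = -3081.5.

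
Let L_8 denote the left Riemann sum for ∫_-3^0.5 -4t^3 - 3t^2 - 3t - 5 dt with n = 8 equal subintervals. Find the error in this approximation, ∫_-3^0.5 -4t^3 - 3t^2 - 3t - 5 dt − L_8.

Exact integral: ∫_-3^0.5 f(t) dt = 49.4375.
L_8 = 71.06640625.
Error = 49.4375 − 71.06640625 = -21.62890625.

-21.62890625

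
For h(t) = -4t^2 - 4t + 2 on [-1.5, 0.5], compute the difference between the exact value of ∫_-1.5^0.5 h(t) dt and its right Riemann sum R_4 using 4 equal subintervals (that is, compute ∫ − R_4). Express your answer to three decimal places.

0.333

Exact integral: ∫_-1.5^0.5 h(t) dt ≈ 3.33333.
R_4 = 3.
Error ≈ 3.33333 − 3 ≈ 0.333.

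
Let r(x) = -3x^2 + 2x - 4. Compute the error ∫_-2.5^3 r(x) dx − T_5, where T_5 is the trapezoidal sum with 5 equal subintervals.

Exact integral: ∫_-2.5^3 r(x) dx = -61.875.
T_5 = -65.2025.
Error = -61.875 − (-65.2025) = 3.3275.

3.3275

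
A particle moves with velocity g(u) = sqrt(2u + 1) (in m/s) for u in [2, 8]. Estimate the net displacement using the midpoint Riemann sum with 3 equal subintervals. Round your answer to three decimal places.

Δu = (8 − 2)/3 = 2.
Midpoints: 3, 5, 7.
g(3) ≈ 2.646, g(5) ≈ 3.317, g(7) ≈ 3.873.
Sum = Δu · [g(3) + g(5) + g(7)].
Sum ≈ 19.671.

19.671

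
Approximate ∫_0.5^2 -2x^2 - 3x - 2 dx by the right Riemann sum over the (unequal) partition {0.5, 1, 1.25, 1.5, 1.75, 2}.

Subinterval widths: 0.5, 0.25, 0.25, 0.25, 0.25.
Right endpoints: 1, 1.25, 1.5, 1.75, 2.
f(1) = -7, f(1.25) = -8.875, f(1.5) = -11, f(1.75) = -13.375, f(2) = -16.
Sum = Σ Δx_i · f(x_i).
Sum = -15.8125.

-15.8125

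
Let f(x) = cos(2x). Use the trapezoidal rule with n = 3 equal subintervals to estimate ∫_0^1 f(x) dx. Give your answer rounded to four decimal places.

Δx = (1 − 0)/3 = 1/3.
f(0) ≈ 1.0000, f(1/3) ≈ 0.7859, f(2/3) ≈ 0.2352, f(1) ≈ -0.4161.
T_3 = (Δx/2)·[f(x_0) + 2f(x_1) + 2f(x_2) + f(x_3)].
Sum ≈ 0.4377.

0.4377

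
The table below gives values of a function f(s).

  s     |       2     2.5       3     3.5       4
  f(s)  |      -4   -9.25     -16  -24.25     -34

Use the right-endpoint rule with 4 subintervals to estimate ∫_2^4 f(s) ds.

-41.75

Δs = 0.5.
Sum = 0.5·[(-9.25) + (-16) + (-24.25) + (-34)] = -41.75.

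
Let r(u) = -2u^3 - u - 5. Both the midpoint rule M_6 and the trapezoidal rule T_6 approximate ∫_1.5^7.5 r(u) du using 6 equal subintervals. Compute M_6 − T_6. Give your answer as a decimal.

M_6 = -1623.
T_6 = -1663.5.
M_6 − T_6 = 40.5.

40.5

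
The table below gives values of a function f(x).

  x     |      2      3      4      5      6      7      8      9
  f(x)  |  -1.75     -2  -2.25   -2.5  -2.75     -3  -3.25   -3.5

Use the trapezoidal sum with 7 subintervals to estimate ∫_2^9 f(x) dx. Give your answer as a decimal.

-18.375

Δx = 1.
T_7 = (1/2)·[(-1.75) + 2·(-2) + 2·(-2.25) + 2·(-2.5) + 2·(-2.75) + 2·(-3) + 2·(-3.25) + (-3.5)] = -18.375.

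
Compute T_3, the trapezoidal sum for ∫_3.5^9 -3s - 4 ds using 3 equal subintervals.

Δs = (9 − 3.5)/3 = 11/6.
f(3.5) = -14.5, f(16/3) = -20, f(43/6) = -25.5, f(9) = -31.
T_3 = (Δs/2)·[f(s_0) + 2f(s_1) + 2f(s_2) + f(s_3)].
Sum = -125.125.

-125.125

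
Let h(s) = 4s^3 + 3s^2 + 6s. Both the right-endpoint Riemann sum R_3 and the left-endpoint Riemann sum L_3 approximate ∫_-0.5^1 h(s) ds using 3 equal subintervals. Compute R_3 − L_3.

7.875

R_3 = 8.625.
L_3 = 0.75.
R_3 − L_3 = 7.875.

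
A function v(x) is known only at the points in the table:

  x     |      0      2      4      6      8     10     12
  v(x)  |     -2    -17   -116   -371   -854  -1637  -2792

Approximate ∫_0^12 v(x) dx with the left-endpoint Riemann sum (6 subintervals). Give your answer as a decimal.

-5994

Δx = 2.
Sum = 2·[(-2) + (-17) + (-116) + (-371) + (-854) + (-1637)] = -5994.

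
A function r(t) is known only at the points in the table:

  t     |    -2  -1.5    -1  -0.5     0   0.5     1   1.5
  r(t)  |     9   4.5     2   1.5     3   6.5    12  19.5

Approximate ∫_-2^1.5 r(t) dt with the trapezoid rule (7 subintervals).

21.875

Δt = 0.5.
T_7 = (0.5/2)·[9 + 2·4.5 + 2·2 + 2·1.5 + 2·3 + 2·6.5 + 2·12 + 19.5] = 21.875.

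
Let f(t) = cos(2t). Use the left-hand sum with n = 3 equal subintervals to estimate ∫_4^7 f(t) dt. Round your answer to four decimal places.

-0.1407

Δt = (7 − 4)/3 = 1.
Left endpoints: 4, 5, 6.
f(4) ≈ -0.1455, f(5) ≈ -0.8391, f(6) ≈ 0.8439.
Sum = Δt · [f(4) + f(5) + f(6)].
Sum ≈ -0.1407.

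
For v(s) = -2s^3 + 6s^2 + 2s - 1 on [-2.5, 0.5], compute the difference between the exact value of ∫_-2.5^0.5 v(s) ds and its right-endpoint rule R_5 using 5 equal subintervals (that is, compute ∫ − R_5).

16.29

Exact integral: ∫_-2.5^0.5 v(s) ds = 42.
R_5 = 25.71.
Error = 42 − 25.71 = 16.29.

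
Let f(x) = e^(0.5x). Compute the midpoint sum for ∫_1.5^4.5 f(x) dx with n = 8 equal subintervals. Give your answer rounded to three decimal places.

14.720

Δx = (4.5 − 1.5)/8 = 0.375.
Midpoints: 1.6875, 2.0625, 2.4375, 2.8125, 3.1875, 3.5625, 3.9375, 4.3125.
f(1.6875) ≈ 2.325, f(2.0625) ≈ 2.805, f(2.4375) ≈ 3.383, f(2.8125) ≈ 4.081, f(3.1875) ≈ 4.922, f(3.5625) ≈ 5.937, f(3.9375) ≈ 7.162, f(4.3125) ≈ 8.639.
Sum = Δx · [f(1.6875) + f(2.0625) + f(2.4375) + ...].
Sum ≈ 14.720.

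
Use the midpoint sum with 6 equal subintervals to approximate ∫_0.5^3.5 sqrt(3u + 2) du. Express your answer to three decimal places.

8.370

Δu = (3.5 − 0.5)/6 = 0.5.
Midpoints: 0.75, 1.25, 1.75, 2.25, 2.75, 3.25.
f(0.75) ≈ 2.062, f(1.25) ≈ 2.398, f(1.75) ≈ 2.693, f(2.25) ≈ 2.958, f(2.75) ≈ 3.202, f(3.25) ≈ 3.428.
Sum = Δu · [f(0.75) + f(1.25) + f(1.75) + ...].
Sum ≈ 8.370.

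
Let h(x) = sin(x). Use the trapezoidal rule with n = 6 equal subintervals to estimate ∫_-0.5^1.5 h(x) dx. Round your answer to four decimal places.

0.7994

Δx = (1.5 − (-0.5))/6 = 1/3.
h(-0.5) ≈ -0.4794, h(-1/6) ≈ -0.1659, h(1/6) ≈ 0.1659, h(0.5) ≈ 0.4794, h(5/6) ≈ 0.7402, h(7/6) ≈ 0.9194, h(1.5) ≈ 0.9975.
T_6 = (Δx/2)·[h(x_0) + 2h(x_1) + ... + 2h(x_{5}) + h(x_6)].
Sum ≈ 0.7994.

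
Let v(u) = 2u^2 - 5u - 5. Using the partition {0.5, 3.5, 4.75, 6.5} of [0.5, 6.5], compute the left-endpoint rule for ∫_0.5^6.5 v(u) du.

Subinterval widths: 3, 1.25, 1.75.
Left endpoints: 0.5, 3.5, 4.75.
v(0.5) = -7, v(3.5) = 2, v(4.75) = 16.375.
Sum = Σ Δu_i · v(u_i).
Sum = 10.15625.

10.15625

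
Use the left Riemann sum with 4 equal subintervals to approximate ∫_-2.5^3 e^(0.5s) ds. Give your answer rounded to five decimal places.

5.83408

Δs = (3 − (-2.5))/4 = 1.375.
Left endpoints: -2.5, -1.125, 0.25, 1.625.
f(-2.5) ≈ 0.28650, f(-1.125) ≈ 0.56978, f(0.25) ≈ 1.13315, f(1.625) ≈ 2.25353.
Sum = Δs · [f(-2.5) + f(-1.125) + f(0.25) + f(1.625)].
Sum ≈ 5.83408.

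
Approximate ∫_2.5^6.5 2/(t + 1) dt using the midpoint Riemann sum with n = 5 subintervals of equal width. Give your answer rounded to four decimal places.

1.5209

Δt = (6.5 − 2.5)/5 = 0.8.
Midpoints: 2.9, 3.7, 4.5, 5.3, 6.1.
f(2.9) = 20/39, f(3.7) = 20/47, f(4.5) = 4/11, f(5.3) = 20/63, f(6.1) = 20/71.
Sum = Δt · [f(2.9) + f(3.7) + f(4.5) + f(5.3) + f(6.1)].
Sum ≈ 1.5209.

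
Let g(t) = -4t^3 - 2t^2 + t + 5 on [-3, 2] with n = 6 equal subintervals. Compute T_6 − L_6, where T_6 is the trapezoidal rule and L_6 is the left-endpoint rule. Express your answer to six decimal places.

-52.083333

T_6 ≈ 66.48148148.
L_6 ≈ 118.56481481.
T_6 − L_6 ≈ -52.083333.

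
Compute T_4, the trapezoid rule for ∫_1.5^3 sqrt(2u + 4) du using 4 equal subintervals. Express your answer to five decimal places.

Δu = (3 − 1.5)/4 = 0.375.
f(1.5) ≈ 2.64575, f(1.875) ≈ 2.78388, f(2.25) ≈ 2.91548, f(2.625) ≈ 3.04138, f(3) ≈ 3.16228.
T_4 = (Δu/2)·[f(u_0) + 2f(u_1) + 2f(u_2) + 2f(u_3) + f(u_4)].
Sum ≈ 4.36678.

4.36678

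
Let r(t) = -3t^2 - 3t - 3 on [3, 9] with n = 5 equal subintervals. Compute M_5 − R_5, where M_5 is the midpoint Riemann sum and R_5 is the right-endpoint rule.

M_5 = -825.84.
R_5 = -972.72.
M_5 − R_5 = 146.88.

146.88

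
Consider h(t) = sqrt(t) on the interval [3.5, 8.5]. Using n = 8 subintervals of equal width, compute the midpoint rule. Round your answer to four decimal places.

12.1573

Δt = (8.5 − 3.5)/8 = 0.625.
Midpoints: 3.8125, 4.4375, 5.0625, 5.6875, 6.3125, 6.9375, 7.5625, 8.1875.
h(3.8125) ≈ 1.9526, h(4.4375) ≈ 2.1065, h(5.0625) ≈ 2.2500, h(5.6875) ≈ 2.3848, h(6.3125) ≈ 2.5125, h(6.9375) ≈ 2.6339, h(7.5625) ≈ 2.7500, h(8.1875) ≈ 2.8614.
Sum = Δt · [h(3.8125) + h(4.4375) + h(5.0625) + ...].
Sum ≈ 12.1573.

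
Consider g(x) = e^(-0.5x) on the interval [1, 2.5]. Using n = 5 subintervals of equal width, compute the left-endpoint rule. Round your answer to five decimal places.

0.68926

Δx = (2.5 − 1)/5 = 0.3.
Left endpoints: 1, 1.3, 1.6, 1.9, 2.2.
g(1) ≈ 0.60653, g(1.3) ≈ 0.52205, g(1.6) ≈ 0.44933, g(1.9) ≈ 0.38674, g(2.2) ≈ 0.33287.
Sum = Δx · [g(1) + g(1.3) + g(1.6) + g(1.9) + g(2.2)].
Sum ≈ 0.68926.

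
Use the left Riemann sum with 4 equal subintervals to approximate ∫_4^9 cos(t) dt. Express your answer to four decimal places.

Δt = (9 − 4)/4 = 1.25.
Left endpoints: 4, 5.25, 6.5, 7.75.
f(4) ≈ -0.6536, f(5.25) ≈ 0.5121, f(6.5) ≈ 0.9766, f(7.75) ≈ 0.1038.
Sum = Δt · [f(4) + f(5.25) + f(6.5) + f(7.75)].
Sum ≈ 1.1735.

1.1735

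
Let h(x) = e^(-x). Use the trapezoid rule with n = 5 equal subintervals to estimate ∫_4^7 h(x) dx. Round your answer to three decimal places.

Δx = (7 − 4)/5 = 0.6.
h(4) ≈ 0.018, h(4.6) ≈ 0.010, h(5.2) ≈ 0.006, h(5.8) ≈ 0.003, h(6.4) ≈ 0.002, h(7) ≈ 0.001.
T_5 = (Δx/2)·[h(x_0) + 2h(x_1) + ... + 2h(x_{4}) + h(x_5)].
Sum ≈ 0.018.

0.018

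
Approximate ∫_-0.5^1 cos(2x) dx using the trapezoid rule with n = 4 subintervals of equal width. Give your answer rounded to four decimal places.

0.8340

Δx = (1 − (-0.5))/4 = 0.375.
f(-0.5) ≈ 0.5403, f(-0.125) ≈ 0.9689, f(0.25) ≈ 0.8776, f(0.625) ≈ 0.3153, f(1) ≈ -0.4161.
T_4 = (Δx/2)·[f(x_0) + 2f(x_1) + 2f(x_2) + 2f(x_3) + f(x_4)].
Sum ≈ 0.8340.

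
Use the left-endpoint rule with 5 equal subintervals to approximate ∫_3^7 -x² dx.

-89.76

Δx = (7 − 3)/5 = 0.8.
Left endpoints: 3, 3.8, 4.6, 5.4, 6.2.
f(3) = -9, f(3.8) = -14.44, f(4.6) = -21.16, f(5.4) = -29.16, f(6.2) = -38.44.
Sum = Δx · [f(3) + f(3.8) + f(4.6) + f(5.4) + f(6.2)].
Sum = -89.76.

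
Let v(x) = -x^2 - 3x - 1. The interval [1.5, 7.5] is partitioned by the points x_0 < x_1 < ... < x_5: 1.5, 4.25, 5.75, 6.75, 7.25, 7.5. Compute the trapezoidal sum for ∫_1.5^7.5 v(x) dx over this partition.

Subinterval widths: 2.75, 1.5, 1, 0.5, 0.25.
v(1.5) = -7.75, v(4.25) = -31.8125, v(5.75) = -51.3125, v(6.75) = -66.8125, v(7.25) = -75.3125, v(7.5) = -79.75.
On each subinterval the trapezoid contributes (Δx_i/2)·[v(x_{i-1}) + v(x_i)].
Sum = -230.71875.

-230.71875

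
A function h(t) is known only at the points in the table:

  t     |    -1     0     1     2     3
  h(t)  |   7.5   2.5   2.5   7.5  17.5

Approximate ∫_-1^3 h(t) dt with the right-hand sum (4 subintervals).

Δt = 1.
Sum = 1·[2.5 + 2.5 + 7.5 + 17.5] = 30.

30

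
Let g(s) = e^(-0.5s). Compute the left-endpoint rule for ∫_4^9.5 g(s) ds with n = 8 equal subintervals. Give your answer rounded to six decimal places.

Δs = (9.5 − 4)/8 = 0.6875.
Left endpoints: 4, 4.6875, 5.375, 6.0625, 6.75, 7.4375, 8.125, 8.8125.
g(4) ≈ 0.135335, g(4.6875) ≈ 0.095967, g(5.375) ≈ 0.068051, g(6.0625) ≈ 0.048255, g(6.75) ≈ 0.034218, g(7.4375) ≈ 0.024264, g(8.125) ≈ 0.017206, g(8.8125) ≈ 0.012201.
Sum = Δs · [g(4) + g(4.6875) + g(5.375) + ...].
Sum ≈ 0.299405.

0.299405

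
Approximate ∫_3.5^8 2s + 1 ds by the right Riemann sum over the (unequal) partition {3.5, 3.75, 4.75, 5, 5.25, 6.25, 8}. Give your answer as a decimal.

61.5

Subinterval widths: 0.25, 1, 0.25, 0.25, 1, 1.75.
Right endpoints: 3.75, 4.75, 5, 5.25, 6.25, 8.
f(3.75) = 8.5, f(4.75) = 10.5, f(5) = 11, f(5.25) = 11.5, f(6.25) = 13.5, f(8) = 17.
Sum = Σ Δs_i · f(s_i).
Sum = 61.5.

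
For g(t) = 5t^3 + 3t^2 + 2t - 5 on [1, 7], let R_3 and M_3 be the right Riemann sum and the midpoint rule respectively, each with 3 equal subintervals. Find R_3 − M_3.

2244

R_3 = 5478.
M_3 = 3234.
R_3 − M_3 = 2244.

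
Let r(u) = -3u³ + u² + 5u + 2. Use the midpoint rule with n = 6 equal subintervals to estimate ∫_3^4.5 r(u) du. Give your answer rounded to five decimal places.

Δu = (4.5 − 3)/6 = 0.25.
Midpoints: 3.125, 3.375, 3.625, 3.875, 4.125, 4.375.
r(3.125) = -32851/512, r(3.375) = -43553/512, r(3.625) = -56135/512, r(3.875) = -70741/512, r(4.125) = -87515/512, r(4.375) = -106601/512.
Sum = Δu · [r(3.125) + r(3.375) + r(3.625) + ...].
Sum ≈ -194.04102.

-194.04102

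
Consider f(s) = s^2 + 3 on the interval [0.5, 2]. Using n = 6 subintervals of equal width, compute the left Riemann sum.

6.671875

Δs = (2 − 0.5)/6 = 0.25.
Left endpoints: 0.5, 0.75, 1, 1.25, 1.5, 1.75.
f(0.5) = 3.25, f(0.75) = 3.5625, f(1) = 4, f(1.25) = 4.5625, f(1.5) = 5.25, f(1.75) = 6.0625.
Sum = Δs · [f(0.5) + f(0.75) + f(1) + ...].
Sum = 6.671875.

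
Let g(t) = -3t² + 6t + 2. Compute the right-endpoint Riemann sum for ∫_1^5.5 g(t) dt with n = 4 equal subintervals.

-105.64453125

Δt = (5.5 − 1)/4 = 1.125.
Right endpoints: 2.125, 3.25, 4.375, 5.5.
g(2.125) = 1.203125, g(3.25) = -10.1875, g(4.375) = -29.171875, g(5.5) = -55.75.
Sum = Δt · [g(2.125) + g(3.25) + g(4.375) + g(5.5)].
Sum = -105.64453125.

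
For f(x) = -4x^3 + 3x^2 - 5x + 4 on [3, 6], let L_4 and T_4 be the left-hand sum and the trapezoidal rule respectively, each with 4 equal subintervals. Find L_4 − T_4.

258.75

L_4 = -837.09375.
T_4 = -1095.84375.
L_4 − T_4 = 258.75.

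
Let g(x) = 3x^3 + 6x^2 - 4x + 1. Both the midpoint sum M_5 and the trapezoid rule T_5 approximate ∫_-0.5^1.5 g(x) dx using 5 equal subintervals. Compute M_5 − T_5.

-0.84

M_5 = 8.47.
T_5 = 9.31.
M_5 − T_5 = -0.84.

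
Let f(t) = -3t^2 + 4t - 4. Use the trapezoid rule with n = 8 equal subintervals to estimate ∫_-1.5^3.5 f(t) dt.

-47.2265625

Δt = (3.5 − (-1.5))/8 = 0.625.
f(-1.5) = -16.75, f(-0.875) = -9.796875, f(-0.25) = -5.1875, f(0.375) = -2.921875, f(1) = -3, f(1.625) = -5.421875, f(2.25) = -10.1875, f(2.875) = -17.296875, f(3.5) = -26.75.
T_8 = (Δt/2)·[f(t_0) + 2f(t_1) + ... + 2f(t_{7}) + f(t_8)].
Sum = -47.2265625.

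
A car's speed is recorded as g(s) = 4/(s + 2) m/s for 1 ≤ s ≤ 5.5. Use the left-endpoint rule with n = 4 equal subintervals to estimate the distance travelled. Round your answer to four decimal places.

4.1539

Δs = (5.5 − 1)/4 = 1.125.
Left endpoints: 1, 2.125, 3.25, 4.375.
g(1) = 4/3, g(2.125) = 32/33, g(3.25) = 16/21, g(4.375) = 32/51.
Sum = Δs · [g(1) + g(2.125) + g(3.25) + g(4.375)].
Sum ≈ 4.1539.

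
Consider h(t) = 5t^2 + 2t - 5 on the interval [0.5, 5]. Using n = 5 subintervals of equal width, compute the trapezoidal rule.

213.4125

Δt = (5 − 0.5)/5 = 0.9.
h(0.5) = -2.75, h(1.4) = 7.6, h(2.3) = 26.05, h(3.2) = 52.6, h(4.1) = 87.25, h(5) = 130.
T_5 = (Δt/2)·[h(t_0) + 2h(t_1) + ... + 2h(t_{4}) + h(t_5)].
Sum = 213.4125.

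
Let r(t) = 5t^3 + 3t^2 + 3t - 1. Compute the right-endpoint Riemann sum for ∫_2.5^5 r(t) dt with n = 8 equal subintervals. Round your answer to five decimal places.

Δt = (5 − 2.5)/8 = 0.3125.
Right endpoints: 2.8125, 3.125, 3.4375, 3.75, 4.0625, 4.375, 4.6875, 5.
r(2.8125) = 583289/4096, r(3.125) = 97413/512, r(3.4375) = 1015219/4096, r(3.75) = 316.109375, r(4.0625) = 1621749/4096, r(4.375) = 249983/512, r(4.6875) = 2432879/4096, r(5) = 714.
Sum = Δt · [r(2.8125) + r(3.125) + r(3.4375) + ...].
Sum ≈ 965.24292.

965.24292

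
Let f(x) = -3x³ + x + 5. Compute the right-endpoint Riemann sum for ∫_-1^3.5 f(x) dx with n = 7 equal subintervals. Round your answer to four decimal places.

-128.0204

Δx = (3.5 − (-1))/7 = 9/14.
Right endpoints: -5/14, 2/7, 13/14, 11/7, 31/14, 20/7, 3.5.
f(-5/14) = 13115/2744, f(2/7) = 1789/343, f(13/14) = 9677/2744, f(11/7) = -1739/343, f(31/14) = -69577/2744, f(20/7) = -21305/343, f(3.5) = -120.125.
Sum = Δx · [f(-5/14) + f(2/7) + f(13/14) + ...].
Sum ≈ -128.0204.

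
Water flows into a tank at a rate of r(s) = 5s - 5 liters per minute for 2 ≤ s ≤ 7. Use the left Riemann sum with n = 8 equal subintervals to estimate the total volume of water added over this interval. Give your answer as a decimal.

Δs = (7 − 2)/8 = 0.625.
Left endpoints: 2, 2.625, 3.25, 3.875, 4.5, 5.125, 5.75, 6.375.
r(2) = 5, r(2.625) = 8.125, r(3.25) = 11.25, r(3.875) = 14.375, r(4.5) = 17.5, r(5.125) = 20.625, r(5.75) = 23.75, r(6.375) = 26.875.
Sum = Δs · [r(2) + r(2.625) + r(3.25) + ...].
Sum = 79.6875.

79.6875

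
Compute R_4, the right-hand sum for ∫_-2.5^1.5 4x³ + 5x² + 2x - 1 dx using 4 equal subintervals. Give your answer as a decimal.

21

Δx = (1.5 − (-2.5))/4 = 1.
Right endpoints: -1.5, -0.5, 0.5, 1.5.
f(-1.5) = -6.25, f(-0.5) = -1.25, f(0.5) = 1.75, f(1.5) = 26.75.
Sum = Δx · [f(-1.5) + f(-0.5) + f(0.5) + f(1.5)].
Sum = 21.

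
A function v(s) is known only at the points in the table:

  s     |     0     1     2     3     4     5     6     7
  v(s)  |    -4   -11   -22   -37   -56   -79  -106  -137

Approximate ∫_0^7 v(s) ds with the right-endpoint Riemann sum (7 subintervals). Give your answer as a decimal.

Δs = 1.
Sum = 1·[(-11) + (-22) + (-37) + (-56) + (-79) + (-106) + (-137)] = -448.

-448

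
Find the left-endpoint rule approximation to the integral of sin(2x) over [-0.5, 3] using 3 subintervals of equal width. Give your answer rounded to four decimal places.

Δx = (3 − (-0.5))/3 = 7/6.
Left endpoints: -0.5, 2/3, 11/6.
f(-0.5) ≈ -0.8415, f(2/3) ≈ 0.9719, f(11/6) ≈ -0.5013.
Sum = Δx · [f(-0.5) + f(2/3) + f(11/6)].
Sum ≈ -0.4326.

-0.4326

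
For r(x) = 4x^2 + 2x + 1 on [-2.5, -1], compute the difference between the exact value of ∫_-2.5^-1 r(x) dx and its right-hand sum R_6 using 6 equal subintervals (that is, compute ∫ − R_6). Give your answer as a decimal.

Exact integral: ∫_-2.5^-1 r(x) dx = 15.75.
R_6 = 13.5625.
Error = 15.75 − 13.5625 = 2.1875.

2.1875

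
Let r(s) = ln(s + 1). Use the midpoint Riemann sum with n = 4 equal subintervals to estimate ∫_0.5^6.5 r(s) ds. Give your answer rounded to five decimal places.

8.55068

Δs = (6.5 − 0.5)/4 = 1.5.
Midpoints: 1.25, 2.75, 4.25, 5.75.
r(1.25) ≈ 0.81093, r(2.75) ≈ 1.32176, r(4.25) ≈ 1.65823, r(5.75) ≈ 1.90954.
Sum = Δs · [r(1.25) + r(2.75) + r(4.25) + r(5.75)].
Sum ≈ 8.55068.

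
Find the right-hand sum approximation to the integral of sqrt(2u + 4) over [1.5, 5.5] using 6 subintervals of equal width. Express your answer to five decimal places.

Δu = (5.5 − 1.5)/6 = 2/3.
Right endpoints: 13/6, 17/6, 3.5, 25/6, 29/6, 5.5.
f(13/6) ≈ 2.88675, f(17/6) ≈ 3.10913, f(3.5) ≈ 3.31662, f(25/6) ≈ 3.51188, f(29/6) ≈ 3.69685, f(5.5) ≈ 3.87298.
Sum = Δu · [f(13/6) + f(17/6) + f(3.5) + ...].
Sum ≈ 13.59614.

13.59614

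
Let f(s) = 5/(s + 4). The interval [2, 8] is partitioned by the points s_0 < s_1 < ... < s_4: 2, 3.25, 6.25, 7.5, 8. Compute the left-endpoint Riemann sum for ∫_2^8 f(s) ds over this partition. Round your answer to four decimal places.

3.9378

Subinterval widths: 1.25, 3, 1.25, 0.5.
Left endpoints: 2, 3.25, 6.25, 7.5.
f(2) = 5/6, f(3.25) = 20/29, f(6.25) = 20/41, f(7.5) = 10/23.
Sum = Σ Δs_i · f(s_i).
Sum ≈ 3.9378.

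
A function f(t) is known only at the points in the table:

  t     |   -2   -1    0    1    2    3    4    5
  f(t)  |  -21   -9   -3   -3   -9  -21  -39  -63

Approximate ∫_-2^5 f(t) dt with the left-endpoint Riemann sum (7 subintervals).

Δt = 1.
Sum = 1·[(-21) + (-9) + (-3) + (-3) + (-9) + (-21) + (-39)] = -105.

-105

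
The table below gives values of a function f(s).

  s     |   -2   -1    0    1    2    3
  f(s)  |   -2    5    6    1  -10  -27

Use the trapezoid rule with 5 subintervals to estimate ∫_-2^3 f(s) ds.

Δs = 1.
T_5 = (1/2)·[(-2) + 2·5 + 2·6 + 2·1 + 2·(-10) + (-27)] = -12.5.

-12.5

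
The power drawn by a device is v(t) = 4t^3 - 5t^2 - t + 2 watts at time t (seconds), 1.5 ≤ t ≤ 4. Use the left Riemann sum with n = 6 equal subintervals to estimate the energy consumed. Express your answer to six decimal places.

Δt = (4 − 1.5)/6 = 5/12.
Left endpoints: 1.5, 23/12, 7/3, 2.75, 19/6, 43/12.
v(1.5) = 2.75, v(23/12) = 1067/108, v(7/3) = 628/27, v(2.75) = 44.625, v(19/6) = 8177/108, v(43/12) = 3193/27.
Sum = Δt · [v(1.5) + v(23/12) + v(7/3) + ...].
Sum ≈ 114.369213.

114.369213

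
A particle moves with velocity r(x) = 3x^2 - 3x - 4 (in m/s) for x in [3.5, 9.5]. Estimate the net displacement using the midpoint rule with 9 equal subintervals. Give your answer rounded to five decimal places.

Δx = (9.5 − 3.5)/9 = 2/3.
Midpoints: 23/6, 4.5, 31/6, 35/6, 6.5, 43/6, 47/6, 8.5, 55/6.
r(23/6) = 343/12, r(4.5) = 43.25, r(31/6) = 727/12, r(35/6) = 967/12, r(6.5) = 103.25, r(43/6) = 1543/12, r(47/6) = 1879/12, r(8.5) = 187.25, r(55/6) = 2647/12.
Sum = Δx · [r(23/6) + r(4.5) + r(31/6) + ...].
Sum ≈ 672.83333.

672.83333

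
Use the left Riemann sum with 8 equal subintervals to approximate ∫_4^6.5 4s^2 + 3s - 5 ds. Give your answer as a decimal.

290.29296875

Δs = (6.5 − 4)/8 = 0.3125.
Left endpoints: 4, 4.3125, 4.625, 4.9375, 5.25, 5.5625, 5.875, 6.1875.
f(4) = 71, f(4.3125) = 82.328125, f(4.625) = 94.4375, f(4.9375) = 107.328125, f(5.25) = 121, f(5.5625) = 135.453125, f(5.875) = 150.6875, f(6.1875) = 166.703125.
Sum = Δs · [f(4) + f(4.3125) + f(4.625) + ...].
Sum = 290.29296875.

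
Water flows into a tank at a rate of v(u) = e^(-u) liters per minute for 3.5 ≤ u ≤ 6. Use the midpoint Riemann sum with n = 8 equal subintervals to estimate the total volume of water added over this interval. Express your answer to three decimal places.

Δu = (6 − 3.5)/8 = 0.3125.
Midpoints: 3.65625, 3.96875, 4.28125, 4.59375, 4.90625, 5.21875, 5.53125, 5.84375.
v(3.65625) ≈ 0.026, v(3.96875) ≈ 0.019, v(4.28125) ≈ 0.014, v(4.59375) ≈ 0.010, v(4.90625) ≈ 0.007, v(5.21875) ≈ 0.005, v(5.53125) ≈ 0.004, v(5.84375) ≈ 0.003.
Sum = Δu · [v(3.65625) + v(3.96875) + v(4.28125) + ...].
Sum ≈ 0.028.

0.028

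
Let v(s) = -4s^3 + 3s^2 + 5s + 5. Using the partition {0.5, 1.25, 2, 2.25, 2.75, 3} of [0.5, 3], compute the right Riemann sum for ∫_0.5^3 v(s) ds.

Subinterval widths: 0.75, 0.75, 0.25, 0.5, 0.25.
Right endpoints: 1.25, 2, 2.25, 2.75, 3.
v(1.25) = 8.125, v(2) = -5, v(2.25) = -14.125, v(2.75) = -41.75, v(3) = -61.
Sum = Σ Δs_i · v(s_i).
Sum = -37.3125.

-37.3125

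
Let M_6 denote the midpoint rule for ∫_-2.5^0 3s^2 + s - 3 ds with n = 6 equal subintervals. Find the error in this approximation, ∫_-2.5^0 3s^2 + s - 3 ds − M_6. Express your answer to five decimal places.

Exact integral: ∫_-2.5^0 f(s) ds = 5.
M_6 ≈ 4.8914931.
Error ≈ 5 − 4.8914931 ≈ 0.10851.

0.10851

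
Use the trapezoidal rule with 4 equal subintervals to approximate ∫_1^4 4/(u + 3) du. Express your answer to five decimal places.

2.24632

Δu = (4 − 1)/4 = 0.75.
f(1) = 1, f(1.75) = 16/19, f(2.5) = 8/11, f(3.25) = 0.64, f(4) = 4/7.
T_4 = (Δu/2)·[f(u_0) + 2f(u_1) + 2f(u_2) + 2f(u_3) + f(u_4)].
Sum ≈ 2.24632.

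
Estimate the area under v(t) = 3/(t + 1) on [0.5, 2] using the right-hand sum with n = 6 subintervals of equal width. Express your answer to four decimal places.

1.9596

Δt = (2 − 0.5)/6 = 0.25.
Right endpoints: 0.75, 1, 1.25, 1.5, 1.75, 2.
v(0.75) = 12/7, v(1) = 1.5, v(1.25) = 4/3, v(1.5) = 1.2, v(1.75) = 12/11, v(2) = 1.
Sum = Δt · [v(0.75) + v(1) + v(1.25) + ...].
Sum ≈ 1.9596.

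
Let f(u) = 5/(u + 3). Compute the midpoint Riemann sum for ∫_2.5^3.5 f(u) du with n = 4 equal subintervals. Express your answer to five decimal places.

Δu = (3.5 − 2.5)/4 = 0.25.
Midpoints: 2.625, 2.875, 3.125, 3.375.
f(2.625) = 8/9, f(2.875) = 40/47, f(3.125) = 40/49, f(3.375) = 40/51.
Sum = Δu · [f(2.625) + f(2.875) + f(3.125) + f(3.375)].
Sum ≈ 0.83515.

0.83515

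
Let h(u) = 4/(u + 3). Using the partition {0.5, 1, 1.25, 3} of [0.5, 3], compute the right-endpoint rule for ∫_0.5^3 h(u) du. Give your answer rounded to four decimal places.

Subinterval widths: 0.5, 0.25, 1.75.
Right endpoints: 1, 1.25, 3.
h(1) = 1, h(1.25) = 16/17, h(3) = 2/3.
Sum = Σ Δu_i · h(u_i).
Sum ≈ 1.9020.

1.9020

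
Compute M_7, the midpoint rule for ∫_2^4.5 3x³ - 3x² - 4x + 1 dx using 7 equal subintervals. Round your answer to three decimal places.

Δx = (4.5 − 2)/7 = 5/14.
Midpoints: 61/28, 71/28, 81/28, 3.25, 101/28, 111/28, 121/28.
f(61/28) = 199035/21952, f(71/28) = 449585/21952, f(81/28) = 811135/21952, f(3.25) = 59.296875, f(101/28) = 1939235/21952, f(111/28) = 2741785/21952, f(121/28) = 3727335/21952.
Sum = Δx · [f(61/28) + f(71/28) + f(81/28) + ...].
Sum ≈ 181.724.

181.724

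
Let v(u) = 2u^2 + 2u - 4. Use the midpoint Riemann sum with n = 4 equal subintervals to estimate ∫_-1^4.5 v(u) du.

Δu = (4.5 − (-1))/4 = 1.375.
Midpoints: -0.3125, 1.0625, 2.4375, 3.8125.
v(-0.3125) = -4.4296875, v(1.0625) = 0.3828125, v(2.4375) = 12.7578125, v(3.8125) = 32.6953125.
Sum = Δu · [v(-0.3125) + v(1.0625) + v(2.4375) + v(3.8125)].
Sum = 56.93359375.

56.93359375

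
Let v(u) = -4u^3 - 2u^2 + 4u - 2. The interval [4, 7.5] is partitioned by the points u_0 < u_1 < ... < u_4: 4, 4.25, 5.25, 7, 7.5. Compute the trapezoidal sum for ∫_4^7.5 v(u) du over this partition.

-3152.40625

Subinterval widths: 0.25, 1, 1.75, 0.5.
v(4) = -274, v(4.25) = -328.1875, v(5.25) = -614.9375, v(7) = -1444, v(7.5) = -1772.
On each subinterval the trapezoid contributes (Δu_i/2)·[v(u_{i-1}) + v(u_i)].
Sum = -3152.40625.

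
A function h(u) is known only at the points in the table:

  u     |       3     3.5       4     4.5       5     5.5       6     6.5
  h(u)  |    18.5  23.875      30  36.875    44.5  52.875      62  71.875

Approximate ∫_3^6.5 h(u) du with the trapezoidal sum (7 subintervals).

Δu = 0.5.
T_7 = (0.5/2)·[18.5 + 2·23.875 + 2·30 + 2·36.875 + 2·44.5 + 2·52.875 + 2·62 + 71.875] = 147.65625.

147.65625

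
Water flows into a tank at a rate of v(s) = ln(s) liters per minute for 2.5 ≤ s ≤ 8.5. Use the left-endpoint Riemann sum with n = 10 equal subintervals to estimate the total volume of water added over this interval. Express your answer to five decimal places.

Δs = (8.5 − 2.5)/10 = 0.6.
Left endpoints: 2.5, 3.1, 3.7, 4.3, 4.9, 5.5, 6.1, 6.7, 7.3, 7.9.
v(2.5) ≈ 0.91629, v(3.1) ≈ 1.13140, v(3.7) ≈ 1.30833, v(4.3) ≈ 1.45862, v(4.9) ≈ 1.58924, v(5.5) ≈ 1.70475, v(6.1) ≈ 1.80829, v(6.7) ≈ 1.90211, v(7.3) ≈ 1.98787, v(7.9) ≈ 2.06686.
Sum = Δs · [v(2.5) + v(3.1) + v(3.7) + ...].
Sum ≈ 9.52425.

9.52425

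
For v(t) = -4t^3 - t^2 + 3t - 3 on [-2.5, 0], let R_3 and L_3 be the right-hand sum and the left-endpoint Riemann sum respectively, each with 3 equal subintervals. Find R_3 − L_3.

-40.625

R_3 ≈ 0.71759.
L_3 ≈ 41.34259.
R_3 − L_3 = -40.625.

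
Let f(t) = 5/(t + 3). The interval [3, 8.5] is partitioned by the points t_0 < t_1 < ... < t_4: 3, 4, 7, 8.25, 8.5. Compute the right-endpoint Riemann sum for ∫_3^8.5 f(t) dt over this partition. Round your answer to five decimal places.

Subinterval widths: 1, 3, 1.25, 0.25.
Right endpoints: 4, 7, 8.25, 8.5.
f(4) = 5/7, f(7) = 0.5, f(8.25) = 4/9, f(8.5) = 10/23.
Sum = Σ Δt_i · f(t_i).
Sum ≈ 2.87854.

2.87854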